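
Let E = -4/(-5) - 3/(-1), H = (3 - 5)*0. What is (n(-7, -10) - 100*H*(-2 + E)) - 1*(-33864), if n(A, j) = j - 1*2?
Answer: 33852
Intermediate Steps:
H = 0 (H = -2*0 = 0)
n(A, j) = -2 + j (n(A, j) = j - 2 = -2 + j)
E = 19/5 (E = -4*(-⅕) - 3*(-1) = ⅘ + 3 = 19/5 ≈ 3.8000)
(n(-7, -10) - 100*H*(-2 + E)) - 1*(-33864) = ((-2 - 10) - 0*(-2 + 19/5)) - 1*(-33864) = (-12 - 0*9/5) + 33864 = (-12 - 100*0) + 33864 = (-12 + 0) + 33864 = -12 + 33864 = 33852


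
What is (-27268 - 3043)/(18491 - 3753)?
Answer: -30311/14738 ≈ -2.0567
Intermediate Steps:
(-27268 - 3043)/(18491 - 3753) = -30311/14738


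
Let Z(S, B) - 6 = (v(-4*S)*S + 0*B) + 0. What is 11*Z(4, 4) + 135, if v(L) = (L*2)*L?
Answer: 22729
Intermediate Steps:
v(L) = 2*L**2 (v(L) = (2*L)*L = 2*L**2)
Z(S, B) = 6 + 32*S**3 (Z(S, B) = 6 + (((2*(-4*S)**2)*S + 0*B) + 0) = 6 + (((2*(16*S**2))*S + 0) + 0) = 6 + (((32*S**2)*S + 0) + 0) = 6 + ((32*S**3 + 0) + 0) = 6 + (32*S**3 + 0) = 6 + 32*S**3)
11*Z(4, 4) + 135 = 11*(6 + 32*4**3) + 135 = 11*(6 + 32*64) + 135 = 11*(6 + 2048) + 135 = 11*2054 + 135 = 22594 + 135 = 22729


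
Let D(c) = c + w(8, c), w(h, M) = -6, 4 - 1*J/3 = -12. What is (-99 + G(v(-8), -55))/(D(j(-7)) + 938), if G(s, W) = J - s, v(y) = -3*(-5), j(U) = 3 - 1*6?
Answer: -66/929 ≈ -0.071044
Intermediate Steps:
j(U) = -3 (j(U) = 3 - 6 = -3)
J = 48 (J = 12 - 3*(-12) = 12 + 36 = 48)
v(y) = 15
D(c) = -6 + c (D(c) = c - 6 = -6 + c)
G(s, W) = 48 - s
(-99 + G(v(-8), -55))/(D(j(-7)) + 938) = (-99 + (48 - 1*15))/((-6 - 3) + 938) = (-99 + (48 - 15))/(-9 + 938) = (-99 + 33)/929 = -66*1/929 = -66/929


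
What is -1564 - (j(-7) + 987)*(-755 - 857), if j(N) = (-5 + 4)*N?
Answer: 1600764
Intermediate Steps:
j(N) = -N
-1564 - (j(-7) + 987)*(-755 - 857) = -1564 - (-1*(-7) + 987)*(-755 - 857) = -1564 - (7 + 987)*(-1612) = -1564 - 994*(-1612) = -1564 - 1*(-1602328) = -1564 + 1602328 = 1600764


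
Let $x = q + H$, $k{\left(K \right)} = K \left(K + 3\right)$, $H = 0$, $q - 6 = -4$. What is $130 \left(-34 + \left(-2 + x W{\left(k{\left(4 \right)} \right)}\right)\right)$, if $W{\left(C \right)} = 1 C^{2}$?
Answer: $199160$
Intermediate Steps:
$q = 2$ ($q = 6 - 4 = 2$)
$k{\left(K \right)} = K \left(3 + K\right)$
$x = 2$ ($x = 2 + 0 = 2$)
$W{\left(C \right)} = C^{2}$
$130 \left(-34 + \left(-2 + x W{\left(k{\left(4 \right)} \right)}\right)\right) = 130 \left(-34 - \left(2 - 2 \left(4 \left(3 + 4\right)\right)^{2}\right)\right) = 130 \left(-34 - \left(2 - 2 \left(4 \cdot 7\right)^{2}\right)\right) = 130 \left(-34 - \left(2 - 2 \cdot 28^{2}\right)\right) = 130 \left(-34 + \left(-2 + 2 \cdot 784\right)\right) = 130 \left(-34 + \left(-2 + 1568\right)\right) = 130 \left(-34 + 1566\right) = 130 \cdot 1532 = 199160$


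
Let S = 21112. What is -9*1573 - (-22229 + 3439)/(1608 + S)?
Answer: -32162825/2272 ≈ -14156.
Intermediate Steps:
-9*1573 - (-22229 + 3439)/(1608 + S) = -9*1573 - (-22229 + 3439)/(1608 + 21112) = -14157 - (-18790)/22720 = -14157 - 1*(-1879/2272) = -14157 + 1879/2272 = -32162825/2272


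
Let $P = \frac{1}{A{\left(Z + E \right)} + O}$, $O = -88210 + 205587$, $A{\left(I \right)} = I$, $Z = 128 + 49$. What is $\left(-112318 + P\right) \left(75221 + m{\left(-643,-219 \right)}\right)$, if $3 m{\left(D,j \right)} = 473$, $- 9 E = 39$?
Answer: $- \frac{8956982466585544}{1057947} \approx -8.4664 \cdot 10^{9}$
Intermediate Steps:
$E = - \frac{13}{3}$ ($E = \left(- \frac{1}{9}\right) 39 = - \frac{13}{3} \approx -4.3333$)
$m{\left(D,j \right)} = \frac{473}{3}$ ($m{\left(D,j \right)} = \frac{1}{3} \cdot 473 = \frac{473}{3}$)
$Z = 177$
$O = 117377$
$P = \frac{3}{352649}$ ($P = \frac{1}{\left(177 - \frac{13}{3}\right) + 117377} = \frac{1}{\frac{518}{3} + 117377} = \frac{1}{\frac{352649}{3}} = \frac{3}{352649} \approx 8.507 \cdot 10^{-6}$)
$\left(-112318 + P\right) \left(75221 + m{\left(-643,-219 \right)}\right) = \left(-112318 + \frac{3}{352649}\right) \left(75221 + \frac{473}{3}\right) = \left(- \frac{39608830379}{352649}\right) \frac{226136}{3} = - \frac{8956982466585544}{1057947}$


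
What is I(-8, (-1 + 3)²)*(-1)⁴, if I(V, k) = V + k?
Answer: -4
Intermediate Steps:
I(-8, (-1 + 3)²)*(-1)⁴ = (-8 + (-1 + 3)²)*(-1)⁴ = (-8 + 2²)*1 = (-8 + 4)*1 = -4*1 = -4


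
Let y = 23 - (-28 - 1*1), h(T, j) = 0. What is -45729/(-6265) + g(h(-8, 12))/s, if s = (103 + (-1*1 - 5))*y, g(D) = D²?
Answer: 45729/6265 ≈ 7.2991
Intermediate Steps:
y = 52 (y = 23 - (-28 - 1) = 23 - 1*(-29) = 23 + 29 = 52)
s = 5044 (s = (103 + (-1*1 - 5))*52 = (103 + (-1 - 5))*52 = (103 - 6)*52 = 97*52 = 5044)
-45729/(-6265) + g(h(-8, 12))/s = -45729/(-6265) + 0²/5044 = -45729*(-1/6265) + 0*(1/5044) = 45729/6265 + 0 = 45729/6265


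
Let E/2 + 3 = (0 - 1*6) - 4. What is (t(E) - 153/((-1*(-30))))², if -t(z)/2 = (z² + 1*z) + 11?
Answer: 176119441/100 ≈ 1.7612e+6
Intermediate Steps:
E = -26 (E = -6 + 2*((0 - 1*6) - 4) = -6 + 2*((0 - 6) - 4) = -6 + 2*(-6 - 4) = -6 + 2*(-10) = -6 - 20 = -26)
t(z) = -22 - 2*z - 2*z² (t(z) = -2*((z² + 1*z) + 11) = -2*((z² + z) + 11) = -2*((z + z²) + 11) = -2*(11 + z + z²) = -22 - 2*z - 2*z²)
(t(E) - 153/((-1*(-30))))² = ((-22 - 2*(-26) - 2*(-26)²) - 153/((-1*(-30))))² = ((-22 + 52 - 2*676) - 153/30)² = ((-22 + 52 - 1352) - 153*1/30)² = (-1322 - 51/10)² = (-13271/10)² = 176119441/100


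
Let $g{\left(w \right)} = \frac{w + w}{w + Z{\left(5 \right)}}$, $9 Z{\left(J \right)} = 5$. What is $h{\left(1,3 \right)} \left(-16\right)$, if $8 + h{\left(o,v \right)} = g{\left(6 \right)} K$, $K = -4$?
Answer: $\frac{14464}{59} \approx 245.15$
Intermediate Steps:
$Z{\left(J \right)} = \frac{5}{9}$ ($Z{\left(J \right)} = \frac{1}{9} \cdot 5 = \frac{5}{9}$)
$g{\left(w \right)} = \frac{2 w}{\frac{5}{9} + w}$ ($g{\left(w \right)} = \frac{w + w}{w + \frac{5}{9}} = \frac{2 w}{\frac{5}{9} + w}$)
$h{\left(o,v \right)} = - \frac{904}{59}$ ($h{\left(o,v \right)} = -8 + 18 \cdot 6 \frac{1}{5 + 9 \cdot 6} \left(-4\right) = -8 + 18 \cdot 6 \frac{1}{5 + 54} \left(-4\right) = -8 + 18 \cdot 6 \cdot \frac{1}{59} \left(-4\right) = -8 + \frac{108}{59} \left(-4\right) = -8 - \frac{432}{59} = - \frac{904}{59}$)
$h{\left(1,3 \right)} \left(-16\right) = \left(- \frac{904}{59}\right) \left(-16\right) = \frac{14464}{59}$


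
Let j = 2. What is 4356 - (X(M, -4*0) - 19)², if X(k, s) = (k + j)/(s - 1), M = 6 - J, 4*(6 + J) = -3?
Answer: 51471/16 ≈ 3216.9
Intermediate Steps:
J = -27/4 (J = -6 + (¼)*(-3) = -6 - ¾ = -27/4 ≈ -6.7500)
M = 51/4 (M = 6 - 1*(-27/4) = 6 + 27/4 = 51/4 ≈ 12.750)
X(k, s) = (2 + k)/(-1 + s) (X(k, s) = (k + 2)/(s - 1) = (2 + k)/(-1 + s))
4356 - (X(M, -4*0) - 19)² = 4356 - ((2 + 51/4)/(-1 - 4*0) - 19)² = 4356 - ((59/4)/(-1 + 0) - 19)² = 4356 - ((59/4)/(-1) - 19)² = 4356 - (-1*59/4 - 19)² = 4356 - (-59/4 - 19)² = 4356 - (-135/4)² = 4356 - 1*18225/16 = 4356 - 18225/16 = 51471/16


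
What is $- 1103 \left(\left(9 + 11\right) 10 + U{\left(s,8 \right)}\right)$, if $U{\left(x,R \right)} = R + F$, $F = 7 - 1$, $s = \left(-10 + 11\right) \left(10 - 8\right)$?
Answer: $-236042$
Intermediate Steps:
$s = 2$ ($s = 1 \cdot 2 = 2$)
$F = 6$ ($F = 7 - 1 = 6$)
$U{\left(x,R \right)} = 6 + R$ ($U{\left(x,R \right)} = R + 6 = 6 + R$)
$- 1103 \left(\left(9 + 11\right) 10 + U{\left(s,8 \right)}\right) = - 1103 \left(\left(9 + 11\right) 10 + \left(6 + 8\right)\right) = - 1103 \left(20 \cdot 10 + 14\right) = - 1103 \left(200 + 14\right) = \left(-1103\right) 214 = -236042$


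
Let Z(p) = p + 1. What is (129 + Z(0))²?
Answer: 16900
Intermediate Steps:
Z(p) = 1 + p
(129 + Z(0))² = (129 + (1 + 0))² = (129 + 1)² = 130² = 16900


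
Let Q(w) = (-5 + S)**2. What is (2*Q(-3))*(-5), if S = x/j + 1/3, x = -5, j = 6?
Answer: -605/2 ≈ -302.50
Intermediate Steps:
S = -1/2 (S = -5/6 + 1/3 = -1/2 ≈ -0.50000)
Q(w) = 121/4 (Q(w) = (-5 - 1/2)**2 = (-11/2)**2 = 121/4)
(2*Q(-3))*(-5) = (2*(121/4))*(-5) = (121/2)*(-5) = -605/2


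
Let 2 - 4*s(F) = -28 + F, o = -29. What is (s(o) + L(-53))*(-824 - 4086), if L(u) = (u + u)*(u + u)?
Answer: -110482365/2 ≈ -5.5241e+7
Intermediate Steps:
s(F) = 15/2 - F/4 (s(F) = 1/2 - (-28 + F)/4 = 1/2 + (7 - F/4) = 15/2 - F/4)
L(u) = 4*u**2 (L(u) = (2*u)*(2*u) = 4*u**2)
(s(o) + L(-53))*(-824 - 4086) = ((15/2 - 1/4*(-29)) + 4*(-53)**2)*(-824 - 4086) = ((15/2 + 29/4) + 4*2809)*(-4910) = (59/4 + 11236)*(-4910) = (45003/4)*(-4910) = -110482365/2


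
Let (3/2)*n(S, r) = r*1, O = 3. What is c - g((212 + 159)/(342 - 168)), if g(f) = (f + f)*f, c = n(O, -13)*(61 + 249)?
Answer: -40808401/15138 ≈ -2695.8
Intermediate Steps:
n(S, r) = 2*r/3 (n(S, r) = 2*(r*1)/3 = 2*r/3)
c = -8060/3 (c = ((⅔)*(-13))*(61 + 249) = -26/3*310 = -8060/3 ≈ -2686.7)
g(f) = 2*f² (g(f) = (2*f)*f = 2*f²)
c - g((212 + 159)/(342 - 168)) = -8060/3 - 2*((212 + 159)/(342 - 168))² = -8060/3 - 2*(371/174)² = -8060/3 - 2*137641/30276 = -8060/3 - 1*137641/15138 = -8060/3 - 137641/15138 = -40808401/15138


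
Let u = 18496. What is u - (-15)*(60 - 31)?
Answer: 18931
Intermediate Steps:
u - (-15)*(60 - 31) = 18496 - (-15)*(60 - 31) = 18496 - (-15)*29 = 18496 - 1*(-435) = 18496 + 435 = 18931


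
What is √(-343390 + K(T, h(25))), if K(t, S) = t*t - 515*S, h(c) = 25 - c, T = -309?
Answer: I*√247909 ≈ 497.9*I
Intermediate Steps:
K(t, S) = t² - 515*S
√(-343390 + K(T, h(25))) = √(-343390 + ((-309)² - 515*(25 - 1*25))) = √(-343390 + (95481 - 515*(25 - 25))) = √(-343390 + (95481 - 515*0)) = √(-343390 + (95481 + 0)) = √(-343390 + 95481) = √(-247909) = I*√247909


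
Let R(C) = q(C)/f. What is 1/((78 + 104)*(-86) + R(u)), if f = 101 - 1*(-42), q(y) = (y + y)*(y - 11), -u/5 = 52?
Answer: -11/161332 ≈ -6.8182e-5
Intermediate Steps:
u = -260 (u = -5*52 = -260)
q(y) = 2*y*(-11 + y) (q(y) = (2*y)*(-11 + y) = 2*y*(-11 + y))
f = 143 (f = 101 + 42 = 143)
R(C) = 2*C*(-11 + C)/143 (R(C) = (2*C*(-11 + C))/143 = (2*C*(-11 + C))*(1/143) = 2*C*(-11 + C)/143)
1/((78 + 104)*(-86) + R(u)) = 1/((78 + 104)*(-86) + (2/143)*(-260)*(-11 - 260)) = 1/(182*(-86) + (2/143)*(-260)*(-271)) = 1/(-15652 + 10840/11) = 1/(-161332/11) = -11/161332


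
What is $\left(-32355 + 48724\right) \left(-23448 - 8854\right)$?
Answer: $-528751438$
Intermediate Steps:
$\left(-32355 + 48724\right) \left(-23448 - 8854\right) = 16369 \left(-23448 - 8854\right) = 16369 \left(-32302\right) = -528751438$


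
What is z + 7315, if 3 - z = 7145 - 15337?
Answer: 15510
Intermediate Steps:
z = 8195 (z = 3 - (7145 - 15337) = 3 - 1*(-8192) = 3 + 8192 = 8195)
z + 7315 = 8195 + 7315 = 15510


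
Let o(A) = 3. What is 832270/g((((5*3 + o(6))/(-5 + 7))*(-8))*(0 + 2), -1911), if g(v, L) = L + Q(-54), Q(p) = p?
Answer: -166454/393 ≈ -423.55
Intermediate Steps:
g(v, L) = -54 + L (g(v, L) = L - 54 = -54 + L)
832270/g((((5*3 + o(6))/(-5 + 7))*(-8))*(0 + 2), -1911) = 832270/(-54 - 1911) = 832270/(-1965) = 832270*(-1/1965) = -166454/393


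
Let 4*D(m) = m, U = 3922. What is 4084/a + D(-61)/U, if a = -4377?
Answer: -64336789/68666376 ≈ -0.93695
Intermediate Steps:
D(m) = m/4
4084/a + D(-61)/U = 4084/(-4377) + ((¼)*(-61))/3922 = 4084*(-1/4377) - 61/4*1/3922 = -4084/4377 - 61/15688 = -64336789/68666376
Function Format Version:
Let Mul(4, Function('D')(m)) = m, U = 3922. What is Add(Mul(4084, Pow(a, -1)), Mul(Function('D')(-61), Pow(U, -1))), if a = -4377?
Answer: Rational(-64336789, 68666376) ≈ -0.93695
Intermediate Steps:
Function('D')(m) = Mul(Rational(1, 4), m)
Add(Mul(4084, Pow(a, -1)), Mul(Function('D')(-61), Pow(U, -1))) = Add(Mul(4084, Pow(-4377, -1)), Mul(Mul(Rational(1, 4), -61), Pow(3922, -1))) = Add(Mul(4084, Rational(-1, 4377)), Mul(Rational(-61, 4), Rational(1, 3922))) = Add(Rational(-4084, 4377), Rational(-61, 15688)) = Rational(-64336789, 68666376)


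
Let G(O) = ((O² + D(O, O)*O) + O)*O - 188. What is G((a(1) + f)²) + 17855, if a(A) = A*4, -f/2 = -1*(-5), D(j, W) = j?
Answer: 112275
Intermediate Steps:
f = -10 (f = -(-2)*(-5) = -2*5 = -10)
a(A) = 4*A
G(O) = -188 + O*(O + 2*O²) (G(O) = ((O² + O*O) + O)*O - 188 = ((O² + O²) + O)*O - 188 = (2*O² + O)*O - 188 = (O + 2*O²)*O - 188 = O*(O + 2*O²) - 188 = -188 + O*(O + 2*O²))
G((a(1) + f)²) + 17855 = (-188 + ((4*1 - 10)²)² + 2*((4*1 - 10)²)³) + 17855 = (-188 + ((4 - 10)²)² + 2*((4 - 10)²)³) + 17855 = (-188 + ((-6)²)² + 2*((-6)²)³) + 17855 = (-188 + 36² + 2*36³) + 17855 = (-188 + 1296 + 2*46656) + 17855 = (-188 + 1296 + 93312) + 17855 = 94420 + 17855 = 112275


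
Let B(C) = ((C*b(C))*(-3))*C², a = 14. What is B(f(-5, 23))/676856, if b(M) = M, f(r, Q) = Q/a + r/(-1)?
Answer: -224415603/26002100096 ≈ -0.0086307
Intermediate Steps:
f(r, Q) = -r + Q/14 (f(r, Q) = Q/14 + r/(-1) = Q*(1/14) + r*(-1) = Q/14 - r = -r + Q/14)
B(C) = -3*C⁴ (B(C) = ((C*C)*(-3))*C² = (C²*(-3))*C² = (-3*C²)*C² = -3*C⁴)
B(f(-5, 23))/676856 = -3*(-1*(-5) + (1/14)*23)⁴/676856 = -3*(5 + 23/14)⁴*(1/676856) = -3*(93/14)⁴*(1/676856) = -3*74805201/38416*(1/676856) = -224415603/38416*1/676856 = -224415603/26002100096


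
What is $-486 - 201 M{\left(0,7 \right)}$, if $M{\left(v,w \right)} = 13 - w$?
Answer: $-1692$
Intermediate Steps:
$-486 - 201 M{\left(0,7 \right)} = -486 - 201 \left(13 - 7\right) = -486 - 1206 = -1692$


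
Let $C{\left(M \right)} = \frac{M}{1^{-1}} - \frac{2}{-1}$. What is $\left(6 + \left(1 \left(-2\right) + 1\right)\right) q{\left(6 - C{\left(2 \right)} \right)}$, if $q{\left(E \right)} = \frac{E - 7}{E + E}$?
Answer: $- \frac{25}{4} \approx -6.25$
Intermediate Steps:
$C{\left(M \right)} = 2 + M$ ($C{\left(M \right)} = \frac{M}{1} - -2 = M 1 + 2 = M + 2 = 2 + M$)
$q{\left(E \right)} = \frac{-7 + E}{2 E}$
$\left(6 + \left(1 \left(-2\right) + 1\right)\right) q{\left(6 - C{\left(2 \right)} \right)} = \left(6 + \left(1 \left(-2\right) + 1\right)\right) \frac{-7 + \left(6 - \left(2 + 2\right)\right)}{2 \left(6 - \left(2 + 2\right)\right)} = \left(6 + \left(-2 + 1\right)\right) \frac{-7 + \left(6 - 4\right)}{2 \left(6 - 4\right)} = \left(6 - 1\right) \frac{-7 + \left(6 - 4\right)}{2 \left(6 - 4\right)} = 5 \frac{-7 + 2}{2 \cdot 2} = 5 \cdot \frac{1}{2} \cdot \frac{1}{2} \left(-5\right) = 5 \left(- \frac{5}{4}\right) = - \frac{25}{4}$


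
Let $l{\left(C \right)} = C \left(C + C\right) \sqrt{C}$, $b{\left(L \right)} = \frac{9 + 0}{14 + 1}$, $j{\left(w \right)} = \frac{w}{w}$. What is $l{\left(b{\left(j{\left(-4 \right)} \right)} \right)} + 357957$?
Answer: $357957 + \frac{18 \sqrt{15}}{125} \approx 3.5796 \cdot 10^{5}$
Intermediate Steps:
$j{\left(w \right)} = 1$
$b{\left(L \right)} = \frac{3}{5}$ ($b{\left(L \right)} = \frac{9}{15} = 9 \cdot \frac{1}{15} = \frac{3}{5}$)
$l{\left(C \right)} = 2 C^{\frac{5}{2}}$ ($l{\left(C \right)} = C 2 C \sqrt{C} = 2 C^{2} \sqrt{C} = 2 C^{\frac{5}{2}}$)
$l{\left(b{\left(j{\left(-4 \right)} \right)} \right)} + 357957 = 2 \left(\frac{3}{5}\right)^{\frac{5}{2}} + 357957 = 2 \frac{9 \sqrt{15}}{125} + 357957 = \frac{18 \sqrt{15}}{125} + 357957 = 357957 + \frac{18 \sqrt{15}}{125}$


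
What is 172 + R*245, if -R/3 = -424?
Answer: 311812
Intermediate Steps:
R = 1272 (R = -3*(-424) = 1272)
172 + R*245 = 172 + 1272*245 = 172 + 311640 = 311812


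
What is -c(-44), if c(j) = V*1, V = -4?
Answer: 4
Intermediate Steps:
c(j) = -4 (c(j) = -4*1 = -4)
-c(-44) = -1*(-4) = 4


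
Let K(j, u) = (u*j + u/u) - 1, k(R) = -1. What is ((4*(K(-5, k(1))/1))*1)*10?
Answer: 200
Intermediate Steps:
K(j, u) = j*u (K(j, u) = (j*u + 1) - 1 = (1 + j*u) - 1 = j*u)
((4*(K(-5, k(1))/1))*1)*10 = ((4*(-5*(-1)/1))*1)*10 = ((4*(5*1))*1)*10 = ((4*5)*1)*10 = (20*1)*10 = 20*10 = 200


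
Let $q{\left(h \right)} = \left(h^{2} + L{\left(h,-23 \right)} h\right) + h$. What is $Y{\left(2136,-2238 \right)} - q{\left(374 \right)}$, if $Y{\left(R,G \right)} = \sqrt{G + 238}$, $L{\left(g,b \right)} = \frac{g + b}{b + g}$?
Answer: $-140624 + 20 i \sqrt{5} \approx -1.4062 \cdot 10^{5} + 44.721 i$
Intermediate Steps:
$L{\left(g,b \right)} = 1$ ($L{\left(g,b \right)} = \frac{b + g}{b + g} = 1$)
$Y{\left(R,G \right)} = \sqrt{238 + G}$
$q{\left(h \right)} = h^{2} + 2 h$ ($q{\left(h \right)} = \left(h^{2} + 1 h\right) + h = \left(h^{2} + h\right) + h = \left(h + h^{2}\right) + h = h^{2} + 2 h$)
$Y{\left(2136,-2238 \right)} - q{\left(374 \right)} = \sqrt{238 - 2238} - 374 \left(2 + 374\right) = \sqrt{-2000} - 374 \cdot 376 = 20 i \sqrt{5} - 140624 = -140624 + 20 i \sqrt{5}$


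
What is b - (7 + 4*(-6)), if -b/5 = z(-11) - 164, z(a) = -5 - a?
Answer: 807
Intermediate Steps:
b = 790 (b = -5*((-5 - 1*(-11)) - 164) = -5*((-5 + 11) - 164) = -5*(6 - 164) = -5*(-158) = 790)
b - (7 + 4*(-6)) = 790 - (7 + 4*(-6)) = 790 - (7 - 24) = 790 - 1*(-17) = 790 + 17 = 807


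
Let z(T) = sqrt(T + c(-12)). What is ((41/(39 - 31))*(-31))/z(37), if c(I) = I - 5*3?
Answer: -1271*sqrt(10)/80 ≈ -50.241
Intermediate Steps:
c(I) = -15 + I (c(I) = I - 15 = -15 + I)
z(T) = sqrt(-27 + T) (z(T) = sqrt(T + (-15 - 12)) = sqrt(T - 27) = sqrt(-27 + T))
((41/(39 - 31))*(-31))/z(37) = ((41/(39 - 31))*(-31))/(sqrt(-27 + 37)) = ((41/8)*(-31))/(sqrt(10)) = (((1/8)*41)*(-31))*(sqrt(10)/10) = ((41/8)*(-31))*(sqrt(10)/10) = -1271*sqrt(10)/80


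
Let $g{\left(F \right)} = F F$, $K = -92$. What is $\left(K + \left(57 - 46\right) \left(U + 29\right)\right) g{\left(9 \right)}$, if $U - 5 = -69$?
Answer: $-38637$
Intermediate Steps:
$U = -64$ ($U = 5 - 69 = -64$)
$g{\left(F \right)} = F^{2}$
$\left(K + \left(57 - 46\right) \left(U + 29\right)\right) g{\left(9 \right)} = \left(-92 + \left(57 - 46\right) \left(-64 + 29\right)\right) 9^{2} = \left(-92 + 11 \left(-35\right)\right) 81 = \left(-92 - 385\right) 81 = \left(-477\right) 81 = -38637$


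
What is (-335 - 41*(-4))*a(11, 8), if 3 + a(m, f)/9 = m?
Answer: -12312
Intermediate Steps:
a(m, f) = -27 + 9*m
(-335 - 41*(-4))*a(11, 8) = (-335 - 41*(-4))*(-27 + 9*11) = (-335 + 164)*(-27 + 99) = -171*72 = -12312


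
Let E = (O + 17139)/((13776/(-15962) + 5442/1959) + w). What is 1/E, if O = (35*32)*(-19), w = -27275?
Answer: 142136219405/21581206613 ≈ 6.5861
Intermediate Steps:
O = -21280 (O = 1120*(-19) = -21280)
E = 21581206613/142136219405 (E = (-21280 + 17139)/((13776/(-15962) + 5442/1959) - 27275) = -4141/((13776*(-1/15962) + 5442*(1/1959)) - 27275) = -4141/((-6888/7981 + 1814/653) - 27275) = -4141/(9979670/5211593 - 27275) = -4141/(-142136219405/5211593) = -4141*(-5211593/142136219405) = 21581206613/142136219405 ≈ 0.15183)
1/E = 1/(21581206613/142136219405) = 142136219405/21581206613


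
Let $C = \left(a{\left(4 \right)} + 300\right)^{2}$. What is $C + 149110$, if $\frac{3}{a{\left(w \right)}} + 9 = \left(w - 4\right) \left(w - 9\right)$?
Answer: $\frac{2150191}{9} \approx 2.3891 \cdot 10^{5}$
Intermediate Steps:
$a{\left(w \right)} = \frac{3}{-9 + \left(-9 + w\right) \left(-4 + w\right)}$ ($a{\left(w \right)} = \frac{3}{-9 + \left(w - 4\right) \left(w - 9\right)} = \frac{3}{-9 + \left(-4 + w\right) \left(-9 + w\right)} = \frac{3}{-9 + \left(-9 + w\right) \left(-4 + w\right)}$)
$C = \frac{808201}{9}$ ($C = \left(\frac{3}{27 + 4^{2} - 52} + 300\right)^{2} = \left(\frac{3}{27 + 16 - 52} + 300\right)^{2} = \left(\frac{3}{-9} + 300\right)^{2} = \left(3 \left(- \frac{1}{9}\right) + 300\right)^{2} = \left(- \frac{1}{3} + 300\right)^{2} = \left(\frac{899}{3}\right)^{2} = \frac{808201}{9} \approx 89800.0$)
$C + 149110 = \frac{808201}{9} + 149110 = \frac{2150191}{9}$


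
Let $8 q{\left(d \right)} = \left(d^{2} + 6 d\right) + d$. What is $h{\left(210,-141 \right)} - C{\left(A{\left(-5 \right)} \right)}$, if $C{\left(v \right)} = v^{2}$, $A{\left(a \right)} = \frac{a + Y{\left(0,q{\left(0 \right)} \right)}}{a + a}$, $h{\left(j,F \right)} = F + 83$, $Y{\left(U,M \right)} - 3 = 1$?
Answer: $- \frac{5801}{100} \approx -58.01$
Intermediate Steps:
$q{\left(d \right)} = \frac{d^{2}}{8} + \frac{7 d}{8}$ ($q{\left(d \right)} = \frac{\left(d^{2} + 6 d\right) + d}{8} = \frac{d^{2} + 7 d}{8} = \frac{d^{2}}{8} + \frac{7 d}{8}$)
$Y{\left(U,M \right)} = 4$ ($Y{\left(U,M \right)} = 3 + 1 = 4$)
$h{\left(j,F \right)} = 83 + F$
$A{\left(a \right)} = \frac{4 + a}{2 a}$ ($A{\left(a \right)} = \frac{a + 4}{a + a} = \frac{4 + a}{2 a}$)
$h{\left(210,-141 \right)} - C{\left(A{\left(-5 \right)} \right)} = \left(83 - 141\right) - \left(\frac{4 - 5}{2 \left(-5\right)}\right)^{2} = -58 - \left(\frac{1}{2} \left(- \frac{1}{5}\right) \left(-1\right)\right)^{2} = -58 - \left(\frac{1}{10}\right)^{2} = -58 - \frac{1}{100} = - \frac{5801}{100}$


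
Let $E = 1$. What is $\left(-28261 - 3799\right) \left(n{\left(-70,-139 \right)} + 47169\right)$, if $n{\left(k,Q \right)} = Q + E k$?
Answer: $-1505537600$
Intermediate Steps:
$n{\left(k,Q \right)} = Q + k$ ($n{\left(k,Q \right)} = Q + 1 k = Q + k$)
$\left(-28261 - 3799\right) \left(n{\left(-70,-139 \right)} + 47169\right) = \left(-28261 - 3799\right) \left(\left(-139 - 70\right) + 47169\right) = - 32060 \left(-209 + 47169\right) = \left(-32060\right) 46960 = -1505537600$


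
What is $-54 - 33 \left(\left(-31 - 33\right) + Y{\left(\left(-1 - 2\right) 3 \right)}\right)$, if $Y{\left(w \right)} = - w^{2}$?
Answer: $4731$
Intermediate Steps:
$-54 - 33 \left(\left(-31 - 33\right) + Y{\left(\left(-1 - 2\right) 3 \right)}\right) = -54 - 33 \left(\left(-31 - 33\right) - \left(\left(-1 - 2\right) 3\right)^{2}\right) = -54 - 33 \left(-64 - \left(\left(-3\right) 3\right)^{2}\right) = -54 - 33 \left(-64 - \left(-9\right)^{2}\right) = -54 - 33 \left(-64 - 81\right) = -54 - -4785 = -54 + 4785 = 4731$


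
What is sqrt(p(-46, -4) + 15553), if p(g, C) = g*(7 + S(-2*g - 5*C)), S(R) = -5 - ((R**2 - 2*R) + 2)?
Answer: 3*sqrt(64697) ≈ 763.07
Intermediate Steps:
S(R) = -7 - R**2 + 2*R (S(R) = -5 - (2 + R**2 - 2*R) = -5 + (-2 - R**2 + 2*R) = -7 - R**2 + 2*R)
p(g, C) = g*(-(-5*C - 2*g)**2 - 10*C - 4*g) (p(g, C) = g*(7 + (-7 - (-2*g - 5*C)**2 + 2*(-2*g - 5*C))) = g*(7 + (-7 - (-5*C - 2*g)**2 + 2*(-5*C - 2*g))) = g*(7 + (-7 - (-5*C - 2*g)**2 + (-10*C - 4*g))) = g*(7 + (-7 - (-5*C - 2*g)**2 - 10*C - 4*g)) = g*(-(-5*C - 2*g)**2 - 10*C - 4*g))
sqrt(p(-46, -4) + 15553) = sqrt(-1*(-46)*((2*(-46) + 5*(-4))**2 + 4*(-46) + 10*(-4)) + 15553) = sqrt(-1*(-46)*((-92 - 20)**2 - 184 - 40) + 15553) = sqrt(-1*(-46)*((-112)**2 - 184 - 40) + 15553) = sqrt(-1*(-46)*(12544 - 184 - 40) + 15553) = sqrt(-1*(-46)*12320 + 15553) = sqrt(566720 + 15553) = sqrt(582273) = 3*sqrt(64697)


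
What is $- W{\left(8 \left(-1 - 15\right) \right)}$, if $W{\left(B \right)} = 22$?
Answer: $-22$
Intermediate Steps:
$- W{\left(8 \left(-1 - 15\right) \right)} = \left(-1\right) 22 = -22$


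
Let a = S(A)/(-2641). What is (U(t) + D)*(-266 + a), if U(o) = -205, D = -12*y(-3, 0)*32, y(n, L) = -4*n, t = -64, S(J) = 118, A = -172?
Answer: 3381729312/2641 ≈ 1.2805e+6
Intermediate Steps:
D = -4608 (D = -(-48)*(-3)*32 = -12*12*32 = -144*32 = -4608)
a = -118/2641 (a = 118/(-2641) = 118*(-1/2641) = -118/2641 ≈ -0.044680)
(U(t) + D)*(-266 + a) = (-205 - 4608)*(-266 - 118/2641) = -4813*(-702624/2641) = 3381729312/2641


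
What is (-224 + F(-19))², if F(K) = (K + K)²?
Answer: 1488400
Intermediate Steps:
F(K) = 4*K² (F(K) = (2*K)² = 4*K²)
(-224 + F(-19))² = (-224 + 4*(-19)²)² = (-224 + 4*361)² = (-224 + 1444)² = 1220² = 1488400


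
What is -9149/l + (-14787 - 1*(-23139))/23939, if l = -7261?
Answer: 279661783/173821079 ≈ 1.6089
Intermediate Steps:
-9149/l + (-14787 - 1*(-23139))/23939 = -9149/(-7261) + (-14787 - 1*(-23139))/23939 = -9149*(-1/7261) + (-14787 + 23139)*(1/23939) = 9149/7261 + 8352*(1/23939) = 9149/7261 + 8352/23939 = 279661783/173821079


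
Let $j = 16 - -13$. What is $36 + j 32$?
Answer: $964$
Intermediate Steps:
$j = 29$ ($j = 16 + 13 = 29$)
$36 + j 32 = 36 + 29 \cdot 32 = 36 + 928 = 964$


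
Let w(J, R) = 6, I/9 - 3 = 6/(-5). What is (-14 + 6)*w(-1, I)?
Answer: -48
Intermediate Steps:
I = 81/5 (I = 27 + 9*(6/(-5)) = 27 + 9*(6*(-⅕)) = 27 + 9*(-6/5) = 27 - 54/5 = 81/5 ≈ 16.200)
(-14 + 6)*w(-1, I) = (-14 + 6)*6 = -8*6 = -48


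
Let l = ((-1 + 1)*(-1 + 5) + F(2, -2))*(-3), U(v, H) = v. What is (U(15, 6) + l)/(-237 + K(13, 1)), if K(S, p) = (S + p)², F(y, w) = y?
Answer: -9/41 ≈ -0.21951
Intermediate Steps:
l = -6 (l = ((-1 + 1)*(-1 + 5) + 2)*(-3) = (0*4 + 2)*(-3) = (0 + 2)*(-3) = 2*(-3) = -6)
(U(15, 6) + l)/(-237 + K(13, 1)) = (15 - 6)/(-237 + (13 + 1)²) = 9/(-237 + 14²) = 9/(-237 + 196) = 9/(-41) = 9*(-1/41) = -9/41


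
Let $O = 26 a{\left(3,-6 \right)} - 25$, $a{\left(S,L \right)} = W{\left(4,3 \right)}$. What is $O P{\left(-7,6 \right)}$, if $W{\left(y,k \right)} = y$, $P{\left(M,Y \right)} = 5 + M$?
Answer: $-158$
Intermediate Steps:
$a{\left(S,L \right)} = 4$
$O = 79$ ($O = 26 \cdot 4 - 25 = 104 - 25 = 79$)
$O P{\left(-7,6 \right)} = 79 \left(5 - 7\right) = 79 \left(-2\right) = -158$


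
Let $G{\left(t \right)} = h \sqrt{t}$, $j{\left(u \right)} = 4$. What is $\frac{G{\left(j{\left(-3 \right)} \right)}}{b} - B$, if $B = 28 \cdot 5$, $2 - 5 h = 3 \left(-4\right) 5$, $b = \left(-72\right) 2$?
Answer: $- \frac{25231}{180} \approx -140.17$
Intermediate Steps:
$b = -144$
$h = \frac{62}{5}$ ($h = \frac{2}{5} - \frac{3 \left(-4\right) 5}{5} = \frac{2}{5} - \frac{\left(-12\right) 5}{5} = \frac{2}{5} - -12 = \frac{2}{5} + 12 = \frac{62}{5} \approx 12.4$)
$B = 140$
$G{\left(t \right)} = \frac{62 \sqrt{t}}{5}$
$\frac{G{\left(j{\left(-3 \right)} \right)}}{b} - B = \frac{\frac{62}{5} \sqrt{4}}{-144} - 140 = \frac{62}{5} \cdot 2 \left(- \frac{1}{144}\right) - 140 = \frac{124}{5} \left(- \frac{1}{144}\right) - 140 = - \frac{31}{180} - 140 = - \frac{25231}{180}$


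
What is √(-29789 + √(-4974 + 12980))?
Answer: √(-29789 + √8006) ≈ 172.34*I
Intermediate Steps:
√(-29789 + √(-4974 + 12980)) = √(-29789 + √8006)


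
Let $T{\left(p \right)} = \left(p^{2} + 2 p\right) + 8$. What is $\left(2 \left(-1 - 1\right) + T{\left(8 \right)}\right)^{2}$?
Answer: $7056$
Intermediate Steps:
$T{\left(p \right)} = 8 + p^{2} + 2 p$
$\left(2 \left(-1 - 1\right) + T{\left(8 \right)}\right)^{2} = \left(2 \left(-1 - 1\right) + \left(8 + 8^{2} + 2 \cdot 8\right)\right)^{2} = \left(2 \left(-2\right) + \left(8 + 64 + 16\right)\right)^{2} = \left(-4 + 88\right)^{2} = 84^{2} = 7056$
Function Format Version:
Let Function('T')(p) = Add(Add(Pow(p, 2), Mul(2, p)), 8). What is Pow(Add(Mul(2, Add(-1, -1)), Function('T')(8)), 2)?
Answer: 7056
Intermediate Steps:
Function('T')(p) = Add(8, Pow(p, 2), Mul(2, p))
Pow(Add(Mul(2, Add(-1, -1)), Function('T')(8)), 2) = Pow(Add(Mul(2, Add(-1, -1)), Add(8, Pow(8, 2), Mul(2, 8))), 2) = Pow(Add(Mul(2, -2), Add(8, 64, 16)), 2) = Pow(Add(-4, 88), 2) = Pow(84, 2) = 7056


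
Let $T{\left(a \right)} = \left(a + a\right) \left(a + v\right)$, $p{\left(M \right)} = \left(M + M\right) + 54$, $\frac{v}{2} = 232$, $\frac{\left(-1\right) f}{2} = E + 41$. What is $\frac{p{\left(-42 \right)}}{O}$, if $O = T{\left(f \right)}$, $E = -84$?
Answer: $- \frac{3}{9460} \approx -0.00031712$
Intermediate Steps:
$f = 86$ ($f = - 2 \left(-84 + 41\right) = \left(-2\right) \left(-43\right) = 86$)
$v = 464$ ($v = 2 \cdot 232 = 464$)
$p{\left(M \right)} = 54 + 2 M$ ($p{\left(M \right)} = 2 M + 54 = 54 + 2 M$)
$T{\left(a \right)} = 2 a \left(464 + a\right)$ ($T{\left(a \right)} = \left(a + a\right) \left(a + 464\right) = 2 a \left(464 + a\right)$)
$O = 94600$ ($O = 2 \cdot 86 \left(464 + 86\right) = 2 \cdot 86 \cdot 550 = 94600$)
$\frac{p{\left(-42 \right)}}{O} = \frac{54 + 2 \left(-42\right)}{94600} = \left(54 - 84\right) \frac{1}{94600} = \left(-30\right) \frac{1}{94600} = - \frac{3}{9460}$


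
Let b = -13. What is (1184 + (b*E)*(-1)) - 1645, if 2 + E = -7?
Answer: -578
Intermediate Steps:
E = -9 (E = -2 - 7 = -9)
(1184 + (b*E)*(-1)) - 1645 = (1184 - 13*(-9)*(-1)) - 1645 = (1184 + 117*(-1)) - 1645 = (1184 - 117) - 1645 = 1067 - 1645 = -578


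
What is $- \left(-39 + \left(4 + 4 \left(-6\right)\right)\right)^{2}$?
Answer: $-3481$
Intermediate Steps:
$- \left(-39 + \left(4 + 4 \left(-6\right)\right)\right)^{2} = - \left(-39 + \left(4 - 24\right)\right)^{2} = - \left(-39 - 20\right)^{2} = - \left(-59\right)^{2} = \left(-1\right) 3481 = -3481$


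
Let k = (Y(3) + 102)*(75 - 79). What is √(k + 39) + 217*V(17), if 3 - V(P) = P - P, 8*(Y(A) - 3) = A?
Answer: 651 + 3*I*√170/2 ≈ 651.0 + 19.558*I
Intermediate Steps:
Y(A) = 3 + A/8
V(P) = 3 (V(P) = 3 - (P - P) = 3 - 1*0 = 3 + 0 = 3)
k = -843/2 (k = ((3 + (⅛)*3) + 102)*(75 - 79) = ((3 + 3/8) + 102)*(-4) = (27/8 + 102)*(-4) = (843/8)*(-4) = -843/2 ≈ -421.50)
√(k + 39) + 217*V(17) = √(-843/2 + 39) + 217*3 = √(-765/2) + 651 = 3*I*√170/2 + 651 = 651 + 3*I*√170/2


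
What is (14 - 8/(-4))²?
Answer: 256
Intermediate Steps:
(14 - 8/(-4))² = (14 - 8*(-¼))² = (14 + 2)² = 16² = 256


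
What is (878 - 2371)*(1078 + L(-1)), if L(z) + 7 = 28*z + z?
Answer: -1555706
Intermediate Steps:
L(z) = -7 + 29*z (L(z) = -7 + (28*z + z) = -7 + 29*z)
(878 - 2371)*(1078 + L(-1)) = (878 - 2371)*(1078 + (-7 + 29*(-1))) = -1493*(1078 + (-7 - 29)) = -1493*(1078 - 36) = -1493*1042 = -1555706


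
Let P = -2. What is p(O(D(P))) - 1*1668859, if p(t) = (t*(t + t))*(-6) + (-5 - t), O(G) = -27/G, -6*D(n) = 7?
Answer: -82090398/49 ≈ -1.6753e+6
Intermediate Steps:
D(n) = -7/6 (D(n) = -1/6*7 = -7/6)
p(t) = -5 - t - 12*t**2 (p(t) = (t*(2*t))*(-6) + (-5 - t) = (2*t**2)*(-6) + (-5 - t) = -12*t**2 + (-5 - t) = -5 - t - 12*t**2)
p(O(D(P))) - 1*1668859 = (-5 - (-27)/(-7/6) - 12*(-27/(-7/6))**2) - 1*1668859 = (-5 - (-27)*(-6)/7 - 12*(-27*(-6/7))**2) - 1668859 = (-5 - 1*162/7 - 12*(162/7)**2) - 1668859 = (-5 - 162/7 - 12*26244/49) - 1668859 = (-5 - 162/7 - 314928/49) - 1668859 = -316307/49 - 1668859 = -82090398/49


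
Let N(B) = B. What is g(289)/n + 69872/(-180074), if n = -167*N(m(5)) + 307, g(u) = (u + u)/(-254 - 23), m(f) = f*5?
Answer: -18689823355/48234441566 ≈ -0.38748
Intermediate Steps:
m(f) = 5*f
g(u) = -2*u/277 (g(u) = (2*u)/(-277) = (2*u)*(-1/277) = -2*u/277)
n = -3868 (n = -835*5 + 307 = -167*25 + 307 = -4175 + 307 = -3868)
g(289)/n + 69872/(-180074) = -2/277*289/(-3868) + 69872/(-180074) = -578/277*(-1/3868) + 69872*(-1/180074) = 289/535718 - 34936/90037 = -18689823355/48234441566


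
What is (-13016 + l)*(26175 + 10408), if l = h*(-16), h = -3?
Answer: -474408344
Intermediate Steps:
l = 48 (l = -3*(-16) = 48)
(-13016 + l)*(26175 + 10408) = (-13016 + 48)*(26175 + 10408) = -12968*36583 = -474408344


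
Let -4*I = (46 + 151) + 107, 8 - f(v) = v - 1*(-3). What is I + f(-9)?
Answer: -62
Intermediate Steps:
f(v) = 5 - v (f(v) = 8 - (v - 1*(-3)) = 8 - (v + 3) = 8 - (3 + v) = 8 + (-3 - v) = 5 - v)
I = -76 (I = -((46 + 151) + 107)/4 = -(197 + 107)/4 = -1/4*304 = -76)
I + f(-9) = -76 + (5 - 1*(-9)) = -76 + (5 + 9) = -76 + 14 = -62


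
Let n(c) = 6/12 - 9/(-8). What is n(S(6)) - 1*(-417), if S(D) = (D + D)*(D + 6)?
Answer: 3349/8 ≈ 418.63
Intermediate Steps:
S(D) = 2*D*(6 + D) (S(D) = (2*D)*(6 + D) = 2*D*(6 + D))
n(c) = 13/8 (n(c) = 6*(1/12) - 9*(-⅛) = ½ + 9/8 = 13/8)
n(S(6)) - 1*(-417) = 13/8 - 1*(-417) = 13/8 + 417 = 3349/8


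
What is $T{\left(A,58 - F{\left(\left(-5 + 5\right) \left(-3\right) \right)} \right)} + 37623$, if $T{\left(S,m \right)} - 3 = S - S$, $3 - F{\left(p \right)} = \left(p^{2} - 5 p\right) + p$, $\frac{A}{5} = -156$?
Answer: $37626$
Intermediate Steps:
$A = -780$ ($A = 5 \left(-156\right) = -780$)
$F{\left(p \right)} = 3 - p^{2} + 4 p$ ($F{\left(p \right)} = 3 - \left(\left(p^{2} - 5 p\right) + p\right) = 3 - \left(p^{2} - 4 p\right) = 3 - p^{2} + 4 p$)
$T{\left(S,m \right)} = 3$ ($T{\left(S,m \right)} = 3 + \left(S - S\right) = 3 + 0 = 3$)
$T{\left(A,58 - F{\left(\left(-5 + 5\right) \left(-3\right) \right)} \right)} + 37623 = 3 + 37623 = 37626$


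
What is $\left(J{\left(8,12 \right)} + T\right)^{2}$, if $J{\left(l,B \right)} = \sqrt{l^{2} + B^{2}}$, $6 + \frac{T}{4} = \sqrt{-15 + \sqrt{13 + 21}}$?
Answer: $16 \left(-6 + \sqrt{13} + i \sqrt{15 - \sqrt{34}}\right)^{2} \approx -54.971 - 232.02 i$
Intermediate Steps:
$T = -24 + 4 \sqrt{-15 + \sqrt{34}}$ ($T = -24 + 4 \sqrt{-15 + \sqrt{13 + 21}} = -24 + 4 \sqrt{-15 + \sqrt{34}} \approx -24.0 + 12.112 i$)
$J{\left(l,B \right)} = \sqrt{B^{2} + l^{2}}$
$\left(J{\left(8,12 \right)} + T\right)^{2} = \left(\sqrt{12^{2} + 8^{2}} - \left(24 - 4 i \sqrt{15 - \sqrt{34}}\right)\right)^{2} = \left(\sqrt{144 + 64} - \left(24 - 4 i \sqrt{15 - \sqrt{34}}\right)\right)^{2} = \left(\sqrt{208} - \left(24 - 4 i \sqrt{15 - \sqrt{34}}\right)\right)^{2} = \left(4 \sqrt{13} - \left(24 - 4 i \sqrt{15 - \sqrt{34}}\right)\right)^{2} = \left(-24 + 4 \sqrt{13} + 4 i \sqrt{15 - \sqrt{34}}\right)^{2}$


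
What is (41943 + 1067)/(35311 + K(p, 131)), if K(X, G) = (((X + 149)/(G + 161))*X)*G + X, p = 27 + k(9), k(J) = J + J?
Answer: 6279460/5733791 ≈ 1.0952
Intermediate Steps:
k(J) = 2*J
p = 45 (p = 27 + 2*9 = 27 + 18 = 45)
K(X, G) = X + G*X*(149 + X)/(161 + G) (K(X, G) = (((149 + X)/(161 + G))*X)*G + X = (X*(149 + X)/(161 + G))*G + X = G*X*(149 + X)/(161 + G) + X = X + G*X*(149 + X)/(161 + G))
(41943 + 1067)/(35311 + K(p, 131)) = (41943 + 1067)/(35311 + 45*(161 + 150*131 + 131*45)/(161 + 131)) = 43010/(35311 + 45*(161 + 19650 + 5895)/292) = 43010/(35311 + 45*(1/292)*25706) = 43010/(35311 + 578385/146) = 43010/(5733791/146) = 43010*(146/5733791) = 6279460/5733791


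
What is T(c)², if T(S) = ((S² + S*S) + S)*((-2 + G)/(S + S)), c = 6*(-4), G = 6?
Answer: 8836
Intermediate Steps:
c = -24
T(S) = 2*(S + 2*S²)/S (T(S) = ((S² + S*S) + S)*((-2 + 6)/(S + S)) = ((S² + S²) + S)*(4/((2*S))) = (2*S² + S)*(4*(1/(2*S))) = (S + 2*S²)*(2/S) = 2*(S + 2*S²)/S)
T(c)² = (2 + 4*(-24))² = (2 - 96)² = (-94)² = 8836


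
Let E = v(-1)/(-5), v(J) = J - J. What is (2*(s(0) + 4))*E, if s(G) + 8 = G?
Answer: 0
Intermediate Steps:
v(J) = 0
s(G) = -8 + G
E = 0 (E = 0/(-5) = 0*(-⅕) = 0)
(2*(s(0) + 4))*E = (2*((-8 + 0) + 4))*0 = (2*(-8 + 4))*0 = (2*(-4))*0 = -8*0 = 0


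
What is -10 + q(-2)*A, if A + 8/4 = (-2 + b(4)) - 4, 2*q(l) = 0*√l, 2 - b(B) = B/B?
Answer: -10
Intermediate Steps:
b(B) = 1 (b(B) = 2 - B/B = 2 - 1*1 = 2 - 1 = 1)
q(l) = 0 (q(l) = (0*√l)/2 = (½)*0 = 0)
A = -7 (A = -2 + ((-2 + 1) - 4) = -2 + (-1 - 4) = -2 - 5 = -7)
-10 + q(-2)*A = -10 + 0*(-7) = -10 + 0 = -10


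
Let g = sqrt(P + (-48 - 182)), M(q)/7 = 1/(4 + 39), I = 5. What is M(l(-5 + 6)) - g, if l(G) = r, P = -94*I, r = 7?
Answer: 7/43 - 10*I*sqrt(7) ≈ 0.16279 - 26.458*I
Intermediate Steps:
P = -470 (P = -94*5 = -470)
l(G) = 7
M(q) = 7/43 (M(q) = 7/(4 + 39) = 7/43)
g = 10*I*sqrt(7) (g = sqrt(-470 + (-48 - 182)) = sqrt(-470 - 230) = sqrt(-700) = 10*I*sqrt(7) ≈ 26.458*I)
M(l(-5 + 6)) - g = 7/43 - 10*I*sqrt(7)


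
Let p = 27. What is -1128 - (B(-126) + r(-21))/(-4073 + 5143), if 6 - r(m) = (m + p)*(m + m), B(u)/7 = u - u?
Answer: -603609/535 ≈ -1128.2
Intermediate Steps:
B(u) = 0 (B(u) = 7*(u - u) = 7*0 = 0)
r(m) = 6 - 2*m*(27 + m) (r(m) = 6 - (m + 27)*(m + m) = 6 - (27 + m)*2*m = 6 - 2*m*(27 + m))
-1128 - (B(-126) + r(-21))/(-4073 + 5143) = -1128 - (0 + (6 - 54*(-21) - 2*(-21)**2))/(-4073 + 5143) = -1128 - (0 + (6 + 1134 - 2*441))/1070 = -1128 - (0 + (6 + 1134 - 882))/1070 = -1128 - (0 + 258)/1070 = -1128 - 258/1070 = -1128 - 1*129/535 = -1128 - 129/535 = -603609/535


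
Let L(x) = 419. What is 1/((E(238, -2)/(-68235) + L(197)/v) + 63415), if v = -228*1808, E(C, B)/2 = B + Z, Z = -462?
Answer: 9376034880/594581369899669 ≈ 1.5769e-5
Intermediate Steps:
E(C, B) = -924 + 2*B (E(C, B) = 2*(B - 462) = 2*(-462 + B) = -924 + 2*B)
v = -412224
1/((E(238, -2)/(-68235) + L(197)/v) + 63415) = 1/(((-924 + 2*(-2))/(-68235) + 419/(-412224)) + 63415) = 1/(((-924 - 4)*(-1/68235) + 419*(-1/412224)) + 63415) = 1/((-928*(-1/68235) - 419/412224) + 63415) = 1/((928/68235 - 419/412224) + 63415) = 1/(117984469/9376034880 + 63415) = 1/(594581369899669/9376034880) = 9376034880/594581369899669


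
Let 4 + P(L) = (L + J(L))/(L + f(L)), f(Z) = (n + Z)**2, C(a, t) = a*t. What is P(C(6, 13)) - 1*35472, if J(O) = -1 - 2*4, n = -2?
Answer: -207676435/5854 ≈ -35476.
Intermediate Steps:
f(Z) = (-2 + Z)**2
J(O) = -9 (J(O) = -1 - 8 = -9)
P(L) = -4 + (-9 + L)/(L + (-2 + L)**2) (P(L) = -4 + (L - 9)/(L + (-2 + L)**2) = -4 + (-9 + L)/(L + (-2 + L)**2))
P(C(6, 13)) - 1*35472 = (-25 - 4*(6*13)**2 + 13*(6*13))/(4 + (6*13)**2 - 18*13) - 1*35472 = (-25 - 4*78**2 + 13*78)/(4 + 78**2 - 3*78) - 35472 = (-25 - 4*6084 + 1014)/(4 + 6084 - 234) - 35472 = (-25 - 24336 + 1014)/5854 - 35472 = (1/5854)*(-23347) - 35472 = -23347/5854 - 35472 = -207676435/5854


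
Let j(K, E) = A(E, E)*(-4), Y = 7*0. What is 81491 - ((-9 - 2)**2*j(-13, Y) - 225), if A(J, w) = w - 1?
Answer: 81232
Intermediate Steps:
Y = 0
A(J, w) = -1 + w
j(K, E) = 4 - 4*E (j(K, E) = (-1 + E)*(-4) = 4 - 4*E)
81491 - ((-9 - 2)**2*j(-13, Y) - 225) = 81491 - ((-9 - 2)**2*(4 - 4*0) - 225) = 81491 - ((-11)**2*(4 + 0) - 225) = 81491 - (121*4 - 225) = 81491 - (484 - 225) = 81491 - 1*259 = 81491 - 259 = 81232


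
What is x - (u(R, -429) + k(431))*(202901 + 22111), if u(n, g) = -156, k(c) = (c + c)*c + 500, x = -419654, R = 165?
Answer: -83674732046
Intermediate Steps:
k(c) = 500 + 2*c² (k(c) = (2*c)*c + 500 = 2*c² + 500 = 500 + 2*c²)
x - (u(R, -429) + k(431))*(202901 + 22111) = -419654 - (-156 + (500 + 2*431²))*(202901 + 22111) = -419654 - (-156 + (500 + 2*185761))*225012 = -419654 - (-156 + (500 + 371522))*225012 = -419654 - (-156 + 372022)*225012 = -419654 - 371866*225012 = -419654 - 1*83674312392 = -419654 - 83674312392 = -83674732046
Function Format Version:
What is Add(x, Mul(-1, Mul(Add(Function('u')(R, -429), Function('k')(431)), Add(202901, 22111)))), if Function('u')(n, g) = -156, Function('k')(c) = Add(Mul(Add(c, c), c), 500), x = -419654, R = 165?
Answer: -83674732046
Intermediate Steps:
Function('k')(c) = Add(500, Mul(2, Pow(c, 2))) (Function('k')(c) = Add(Mul(Mul(2, c), c), 500) = Add(Mul(2, Pow(c, 2)), 500) = Add(500, Mul(2, Pow(c, 2))))
Add(x, Mul(-1, Mul(Add(Function('u')(R, -429), Function('k')(431)), Add(202901, 22111)))) = Add(-419654, Mul(-1, Mul(Add(-156, Add(500, Mul(2, Pow(431, 2)))), Add(202901, 22111)))) = Add(-419654, Mul(-1, Mul(Add(-156, Add(500, Mul(2, 185761))), 225012))) = Add(-419654, Mul(-1, Mul(Add(-156, Add(500, 371522)), 225012))) = Add(-419654, Mul(-1, Mul(Add(-156, 372022), 225012))) = Add(-419654, Mul(-1, Mul(371866, 225012))) = Add(-419654, Mul(-1, 83674312392)) = Add(-419654, -83674312392) = -83674732046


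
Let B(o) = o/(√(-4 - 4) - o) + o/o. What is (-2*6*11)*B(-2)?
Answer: -132*√2/(√2 - I) ≈ -88.0 - 62.225*I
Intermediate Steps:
B(o) = 1 + o/(-o + 2*I*√2) (B(o) = o/(√(-8) - o) + 1 = o/(2*I*√2 - o) + 1 = o/(-o + 2*I*√2) + 1 = 1 + o/(-o + 2*I*√2))
(-2*6*11)*B(-2) = (-2*6*11)*(-2*I*√2/(-2 - 2*I*√2)) = (-12*11)*(-2*I*√2/(-2 - 2*I*√2)) = -(-264)*I*√2/(-2 - 2*I*√2) = 264*I*√2/(-2 - 2*I*√2)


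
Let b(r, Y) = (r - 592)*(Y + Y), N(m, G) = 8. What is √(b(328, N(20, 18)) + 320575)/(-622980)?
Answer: -√316351/622980 ≈ -0.00090284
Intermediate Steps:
b(r, Y) = 2*Y*(-592 + r) (b(r, Y) = (-592 + r)*(2*Y) = 2*Y*(-592 + r))
√(b(328, N(20, 18)) + 320575)/(-622980) = √(2*8*(-592 + 328) + 320575)/(-622980) = √(2*8*(-264) + 320575)*(-1/622980) = √(-4224 + 320575)*(-1/622980) = √316351*(-1/622980) = -√316351/622980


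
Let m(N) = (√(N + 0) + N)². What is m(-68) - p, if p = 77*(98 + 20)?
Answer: -4530 - 272*I*√17 ≈ -4530.0 - 1121.5*I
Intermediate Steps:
p = 9086 (p = 77*118 = 9086)
m(N) = (N + √N)² (m(N) = (√N + N)² = (N + √N)²)
m(-68) - p = (-68 + √(-68))² - 1*9086 = (-68 + 2*I*√17)² - 9086 = -9086 + (-68 + 2*I*√17)²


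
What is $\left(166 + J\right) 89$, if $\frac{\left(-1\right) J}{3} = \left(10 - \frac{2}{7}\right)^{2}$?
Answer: $- \frac{510682}{49} \approx -10422.0$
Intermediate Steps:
$J = - \frac{13872}{49}$ ($J = - 3 \left(10 - \frac{2}{7}\right)^{2} = - 3 \left(\frac{68}{7}\right)^{2} = \left(-3\right) \frac{4624}{49} = - \frac{13872}{49} \approx -283.1$)
$\left(166 + J\right) 89 = \left(166 - \frac{13872}{49}\right) 89 = \left(- \frac{5738}{49}\right) 89 = - \frac{510682}{49}$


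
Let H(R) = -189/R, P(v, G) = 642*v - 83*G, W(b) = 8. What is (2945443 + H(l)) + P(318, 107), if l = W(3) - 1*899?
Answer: 103643701/33 ≈ 3.1407e+6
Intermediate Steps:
P(v, G) = -83*G + 642*v
l = -891 (l = 8 - 1*899 = 8 - 899 = -891)
(2945443 + H(l)) + P(318, 107) = (2945443 - 189/(-891)) + (-83*107 + 642*318) = (2945443 - 189*(-1/891)) + (-8881 + 204156) = (2945443 + 7/33) + 195275 = 97199626/33 + 195275 = 103643701/33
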